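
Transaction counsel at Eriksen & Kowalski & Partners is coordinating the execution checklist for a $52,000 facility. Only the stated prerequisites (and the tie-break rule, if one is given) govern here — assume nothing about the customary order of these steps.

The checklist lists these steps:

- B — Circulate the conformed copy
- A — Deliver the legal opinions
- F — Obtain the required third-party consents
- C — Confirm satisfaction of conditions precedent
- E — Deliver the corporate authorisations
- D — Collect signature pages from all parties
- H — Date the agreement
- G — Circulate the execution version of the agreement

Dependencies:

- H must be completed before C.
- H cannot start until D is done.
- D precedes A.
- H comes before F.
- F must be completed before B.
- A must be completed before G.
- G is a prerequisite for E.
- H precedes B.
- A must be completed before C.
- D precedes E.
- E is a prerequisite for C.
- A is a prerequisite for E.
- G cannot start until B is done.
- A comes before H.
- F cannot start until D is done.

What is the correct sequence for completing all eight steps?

Only D has no prerequisites, so it is first.
A needed D, now all done → A.
H is the only step now ready → H.
F needed D and H, now all done → F.
That leaves B as the only ready step → B.
G is the only step now ready → G.
That leaves E as the only ready step → E.
That leaves C as the only ready step → C.

D → A → H → F → B → G → E → C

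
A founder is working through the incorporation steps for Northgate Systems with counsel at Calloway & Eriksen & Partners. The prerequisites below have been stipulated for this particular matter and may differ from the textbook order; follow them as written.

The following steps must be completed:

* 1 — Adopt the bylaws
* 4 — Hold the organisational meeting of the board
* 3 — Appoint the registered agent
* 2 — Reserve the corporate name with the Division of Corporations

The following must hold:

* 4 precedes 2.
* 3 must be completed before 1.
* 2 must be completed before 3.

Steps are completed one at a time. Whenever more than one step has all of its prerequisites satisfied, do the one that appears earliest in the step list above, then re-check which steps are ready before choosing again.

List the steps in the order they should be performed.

4 2 3 1

Only 4 has no prerequisites, so it is first.
Next only 2 has its prerequisites met → 2.
3 needed 2, now all done → 3.
1 needed 3, now all done → 1.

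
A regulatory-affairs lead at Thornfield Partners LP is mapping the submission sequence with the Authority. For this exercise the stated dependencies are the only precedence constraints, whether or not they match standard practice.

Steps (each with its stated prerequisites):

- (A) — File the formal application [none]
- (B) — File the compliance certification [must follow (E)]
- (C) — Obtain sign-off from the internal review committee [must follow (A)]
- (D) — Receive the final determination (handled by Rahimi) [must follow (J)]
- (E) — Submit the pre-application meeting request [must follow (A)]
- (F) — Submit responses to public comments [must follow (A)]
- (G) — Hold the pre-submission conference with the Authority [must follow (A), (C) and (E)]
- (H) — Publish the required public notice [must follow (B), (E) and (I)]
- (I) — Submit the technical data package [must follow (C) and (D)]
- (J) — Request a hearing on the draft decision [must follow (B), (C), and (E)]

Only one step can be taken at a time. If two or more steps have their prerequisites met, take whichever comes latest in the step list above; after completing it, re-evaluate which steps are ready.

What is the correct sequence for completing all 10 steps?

(A) (F) (E) (C) (G) (B) (J) (D) (I) (H)

Only (A) has no prerequisites, so it is first.
(F), (E) and (C) are all available; (F) is listed later → (F).
Now (E) and (C) have their prerequisites met. (E) is listed later, so (E) next.
Ready: (C) and (B). (C) is listed later → (C).
Now (G) and (B) have their prerequisites met. (G) is listed later, so (G) next.
That leaves (B) as the only ready step → (B).
(J) needed (E), (C) and (B), now all done → (J).
Next only (D) has its prerequisites met → (D).
(I) needed (D) and (C), now all done → (I).
(H) needed (I), (E) and (B), now all done → (H).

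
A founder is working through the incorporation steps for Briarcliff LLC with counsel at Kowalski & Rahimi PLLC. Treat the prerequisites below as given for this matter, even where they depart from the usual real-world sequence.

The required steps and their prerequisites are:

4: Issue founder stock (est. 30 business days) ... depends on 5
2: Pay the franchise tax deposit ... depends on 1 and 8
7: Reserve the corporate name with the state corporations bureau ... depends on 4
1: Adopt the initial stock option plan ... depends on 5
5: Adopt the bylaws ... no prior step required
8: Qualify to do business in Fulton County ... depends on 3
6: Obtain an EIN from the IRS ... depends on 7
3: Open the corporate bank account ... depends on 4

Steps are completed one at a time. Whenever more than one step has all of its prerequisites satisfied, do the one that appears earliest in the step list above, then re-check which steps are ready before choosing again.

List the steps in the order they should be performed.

Only 5 has no prerequisites, so it is first.
4 and 1 are both available; 4 is listed earlier → 4.
Now 7, 1 and 3 have their prerequisites met. 7 is listed earlier, so 7 next.
1, 6 and 3 are all available; 1 is listed earlier → 1.
Now 6 and 3 have their prerequisites met. 6 is listed earlier, so 6 next.
Next only 3 has its prerequisites met → 3.
Next only 8 has its prerequisites met → 8.
Next only 2 has its prerequisites met → 2.

5 4 7 1 6 3 8 2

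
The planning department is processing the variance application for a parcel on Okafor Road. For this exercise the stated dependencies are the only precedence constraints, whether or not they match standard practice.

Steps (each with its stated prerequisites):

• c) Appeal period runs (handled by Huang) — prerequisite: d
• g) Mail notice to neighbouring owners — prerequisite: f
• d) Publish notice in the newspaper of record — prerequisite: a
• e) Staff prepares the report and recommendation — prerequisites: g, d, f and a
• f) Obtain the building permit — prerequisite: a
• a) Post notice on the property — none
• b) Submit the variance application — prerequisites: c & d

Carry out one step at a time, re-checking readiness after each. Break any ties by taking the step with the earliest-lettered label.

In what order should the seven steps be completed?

a is the only step with nothing outstanding, so it goes first.
Ready: d and f. d has the earlier label → d.
Ready: c and f. c has the earlier label → c.
Now b and f have their prerequisites met. b has the earlier label, so b next.
That leaves f as the only ready step → f.
g is the only step now ready → g.
e is the only step now ready → e.

a, d, c, b, f, g, e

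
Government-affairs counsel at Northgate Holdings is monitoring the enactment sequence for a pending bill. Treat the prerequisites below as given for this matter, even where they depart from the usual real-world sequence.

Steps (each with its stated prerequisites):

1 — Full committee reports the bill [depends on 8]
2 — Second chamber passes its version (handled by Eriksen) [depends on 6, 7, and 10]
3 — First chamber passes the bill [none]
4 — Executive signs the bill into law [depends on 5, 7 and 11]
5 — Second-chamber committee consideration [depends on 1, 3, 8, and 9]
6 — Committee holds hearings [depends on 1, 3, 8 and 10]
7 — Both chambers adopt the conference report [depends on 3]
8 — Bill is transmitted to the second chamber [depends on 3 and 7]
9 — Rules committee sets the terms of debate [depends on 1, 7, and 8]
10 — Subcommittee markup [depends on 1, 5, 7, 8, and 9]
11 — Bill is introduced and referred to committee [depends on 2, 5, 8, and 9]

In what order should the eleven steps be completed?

3 7 8 1 9 5 10 6 2 11 4

Only 3 has no prerequisites, so it is first.
That leaves 7 as the only ready step → 7.
8 is the only step now ready → 8.
1 needed 8, now all done → 1.
Next only 9 has its prerequisites met → 9.
5 needed 1, 3, 8 and 9, now all done → 5.
Next only 10 has its prerequisites met → 10.
That leaves 6 as the only ready step → 6.
Next only 2 has its prerequisites met → 2.
11 is the only step now ready → 11.
4 needed 5, 7 and 11, now all done → 4.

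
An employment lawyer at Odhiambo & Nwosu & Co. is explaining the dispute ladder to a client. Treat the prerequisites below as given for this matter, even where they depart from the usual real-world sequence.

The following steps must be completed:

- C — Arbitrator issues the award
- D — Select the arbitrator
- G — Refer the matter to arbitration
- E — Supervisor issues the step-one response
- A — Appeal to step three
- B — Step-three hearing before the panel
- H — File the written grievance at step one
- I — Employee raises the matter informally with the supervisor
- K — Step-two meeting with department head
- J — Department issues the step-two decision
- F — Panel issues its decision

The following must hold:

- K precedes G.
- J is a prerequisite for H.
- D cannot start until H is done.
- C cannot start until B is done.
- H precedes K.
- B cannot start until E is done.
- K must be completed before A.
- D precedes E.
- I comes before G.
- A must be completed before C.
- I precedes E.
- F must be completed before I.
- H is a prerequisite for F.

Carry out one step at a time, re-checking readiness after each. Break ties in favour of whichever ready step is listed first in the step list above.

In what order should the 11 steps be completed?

J, H, D, K, A, F, I, G, E, B, C

J is the only step with nothing outstanding, so it goes first.
H needed J, now all done → H.
Ready: D, K and F. D is listed earlier → D.
K and F are both available; K is listed earlier → K.
A and F are both available; A is listed earlier → A.
F is the only step now ready → F.
I needed F, now all done → I.
Now G and E have their prerequisites met. G is listed earlier, so G next.
E needed D and I, now all done → E.
That leaves B as the only ready step → B.
C is the only step now ready → C.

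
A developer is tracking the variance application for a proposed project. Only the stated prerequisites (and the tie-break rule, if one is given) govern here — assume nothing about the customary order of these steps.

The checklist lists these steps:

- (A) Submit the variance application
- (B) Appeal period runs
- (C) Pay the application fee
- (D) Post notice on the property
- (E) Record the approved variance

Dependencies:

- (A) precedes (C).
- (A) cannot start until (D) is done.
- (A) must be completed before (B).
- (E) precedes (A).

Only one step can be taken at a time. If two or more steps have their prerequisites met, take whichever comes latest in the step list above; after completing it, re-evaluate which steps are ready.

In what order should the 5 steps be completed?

Nothing is required for (E) and (D). (E) is listed later → (E) first.
That leaves (D) as the only ready step → (D).
(A) is the only step now ready → (A).
(C) and (B) are both available; (C) is listed later → (C).
(B) is the only step now ready → (B).

(E) → (D) → (A) → (C) → (B)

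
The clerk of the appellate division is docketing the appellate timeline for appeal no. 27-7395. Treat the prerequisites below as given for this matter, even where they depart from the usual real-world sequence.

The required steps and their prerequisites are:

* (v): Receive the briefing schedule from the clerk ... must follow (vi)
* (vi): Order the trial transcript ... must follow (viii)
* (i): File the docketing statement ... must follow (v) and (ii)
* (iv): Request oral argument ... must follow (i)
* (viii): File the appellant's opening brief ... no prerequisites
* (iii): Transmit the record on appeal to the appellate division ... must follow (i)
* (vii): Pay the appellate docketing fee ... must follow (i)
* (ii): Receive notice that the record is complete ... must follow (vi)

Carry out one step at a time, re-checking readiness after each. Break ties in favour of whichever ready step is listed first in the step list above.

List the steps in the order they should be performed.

Only (viii) has no prerequisites, so it is first.
(vi) needed (viii), now all done → (vi).
Ready: (v) and (ii). (v) is listed earlier → (v).
(ii) needed (vi), now all done → (ii).
(i) needed (v) and (ii), now all done → (i).
Ready: (iv), (iii) and (vii). (iv) is listed earlier → (iv).
Ready: (iii) and (vii). (iii) is listed earlier → (iii).
Next only (vii) has its prerequisites met → (vii).

(viii), (vi), (v), (ii), (i), (iv), (iii), (vii)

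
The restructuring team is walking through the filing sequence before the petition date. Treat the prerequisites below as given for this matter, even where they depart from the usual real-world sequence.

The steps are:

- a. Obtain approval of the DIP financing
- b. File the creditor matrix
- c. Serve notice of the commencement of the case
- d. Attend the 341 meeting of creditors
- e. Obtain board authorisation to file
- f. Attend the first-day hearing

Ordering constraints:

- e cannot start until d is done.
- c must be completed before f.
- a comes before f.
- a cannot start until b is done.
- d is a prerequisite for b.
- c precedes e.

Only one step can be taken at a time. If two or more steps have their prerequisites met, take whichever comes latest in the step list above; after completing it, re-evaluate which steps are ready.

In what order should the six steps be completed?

Nothing is required for d and c. d is listed later → d first.
c and b are both available; c is listed later → c.
e and b are both available; e is listed later → e.
b needed d, now all done → b.
That leaves a as the only ready step → a.
f is the only step now ready → f.

d, c, e, b, a, f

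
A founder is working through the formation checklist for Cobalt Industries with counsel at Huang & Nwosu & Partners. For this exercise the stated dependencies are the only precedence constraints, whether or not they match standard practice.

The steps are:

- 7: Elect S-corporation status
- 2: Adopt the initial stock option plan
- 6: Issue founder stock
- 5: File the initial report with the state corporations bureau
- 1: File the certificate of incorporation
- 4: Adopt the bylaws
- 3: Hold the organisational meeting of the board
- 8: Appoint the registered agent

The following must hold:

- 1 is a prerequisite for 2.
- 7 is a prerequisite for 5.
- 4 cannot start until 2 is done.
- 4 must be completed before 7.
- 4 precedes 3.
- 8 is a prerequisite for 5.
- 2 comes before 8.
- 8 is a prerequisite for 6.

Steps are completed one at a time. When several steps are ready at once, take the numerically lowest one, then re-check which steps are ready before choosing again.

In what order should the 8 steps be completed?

1 → 2 → 4 → 3 → 7 → 8 → 5 → 6

1 has no prerequisites → 1 first.
2 is the only step now ready → 2.
Now 4 and 8 have their prerequisites met. 4 has the earlier label, so 4 next.
3 and 7 now also ready, so the ready set is {3, 7, 8}; 3 has the earlier label → 3.
7 and 8 are both available; 7 has the earlier label → 7.
8 needed 2, now all done → 8.
5 and 6 are both available; 5 has the earlier label → 5.
That leaves 6 as the only ready step → 6.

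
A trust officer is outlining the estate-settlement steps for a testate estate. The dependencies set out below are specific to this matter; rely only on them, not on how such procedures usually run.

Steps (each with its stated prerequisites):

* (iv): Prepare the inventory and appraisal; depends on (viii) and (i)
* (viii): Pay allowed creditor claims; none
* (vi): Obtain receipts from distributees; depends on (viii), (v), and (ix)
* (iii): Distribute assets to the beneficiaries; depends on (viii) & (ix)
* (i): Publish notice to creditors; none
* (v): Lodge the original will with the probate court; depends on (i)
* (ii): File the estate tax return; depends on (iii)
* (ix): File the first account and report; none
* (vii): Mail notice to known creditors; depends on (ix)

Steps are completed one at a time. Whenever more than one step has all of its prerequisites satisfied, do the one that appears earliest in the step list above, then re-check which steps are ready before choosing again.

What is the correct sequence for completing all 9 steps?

(viii) → (i) → (iv) → (v) → (ix) → (vi) → (iii) → (ii) → (vii)

Nothing is required for (viii), (i) and (ix). (viii) is listed earlier → (viii) first.
(i) and (ix) are both available; (i) is listed earlier → (i).
(iv) and (v) now also ready, so the ready set is {(iv), (v), (ix)}; (iv) is listed earlier → (iv).
Now (v) and (ix) have their prerequisites met. (v) is listed earlier, so (v) next.
That leaves (ix) as the only ready step → (ix).
Ready: (vi), (iii) and (vii). (vi) is listed earlier → (vi).
Ready: (iii) and (vii). (iii) is listed earlier → (iii).
(ii) now also ready, so the ready set is {(ii), (vii)}; (ii) is listed earlier → (ii).
(vii) needed (ix), now all done → (vii).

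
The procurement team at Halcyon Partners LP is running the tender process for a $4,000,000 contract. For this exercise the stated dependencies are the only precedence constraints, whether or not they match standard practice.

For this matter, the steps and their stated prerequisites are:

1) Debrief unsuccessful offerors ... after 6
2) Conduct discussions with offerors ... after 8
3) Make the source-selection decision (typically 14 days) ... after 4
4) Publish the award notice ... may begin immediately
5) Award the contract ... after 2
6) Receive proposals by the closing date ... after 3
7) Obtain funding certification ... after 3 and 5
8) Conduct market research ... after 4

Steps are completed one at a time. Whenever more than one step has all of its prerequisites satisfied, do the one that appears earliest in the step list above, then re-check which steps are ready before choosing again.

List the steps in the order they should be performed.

4 has no prerequisites → 4 first.
Ready: 3 and 8. 3 is listed earlier → 3.
6 now also ready, so the ready set is {6, 8}; 6 is listed earlier → 6.
Ready: 1 and 8. 1 is listed earlier → 1.
That leaves 8 as the only ready step → 8.
That leaves 2 as the only ready step → 2.
5 needed 2, now all done → 5.
That leaves 7 as the only ready step → 7.

4, 3, 6, 1, 8, 2, 5, 7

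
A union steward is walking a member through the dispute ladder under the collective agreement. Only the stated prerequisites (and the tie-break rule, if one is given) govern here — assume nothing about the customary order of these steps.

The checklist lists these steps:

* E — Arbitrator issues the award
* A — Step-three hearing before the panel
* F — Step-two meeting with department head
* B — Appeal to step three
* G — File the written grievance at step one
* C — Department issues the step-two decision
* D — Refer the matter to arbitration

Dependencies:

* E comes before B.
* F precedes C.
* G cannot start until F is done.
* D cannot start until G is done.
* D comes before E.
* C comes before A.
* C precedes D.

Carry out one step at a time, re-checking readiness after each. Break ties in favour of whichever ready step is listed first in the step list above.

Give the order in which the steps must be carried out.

F G C A D E B

F is the only step with nothing outstanding, so it goes first.
G and C are both available; G is listed earlier → G.
C needed F, now all done → C.
A and D are both available; A is listed earlier → A.
D needed G and C, now all done → D.
E needed D, now all done → E.
Next only B has its prerequisites met → B.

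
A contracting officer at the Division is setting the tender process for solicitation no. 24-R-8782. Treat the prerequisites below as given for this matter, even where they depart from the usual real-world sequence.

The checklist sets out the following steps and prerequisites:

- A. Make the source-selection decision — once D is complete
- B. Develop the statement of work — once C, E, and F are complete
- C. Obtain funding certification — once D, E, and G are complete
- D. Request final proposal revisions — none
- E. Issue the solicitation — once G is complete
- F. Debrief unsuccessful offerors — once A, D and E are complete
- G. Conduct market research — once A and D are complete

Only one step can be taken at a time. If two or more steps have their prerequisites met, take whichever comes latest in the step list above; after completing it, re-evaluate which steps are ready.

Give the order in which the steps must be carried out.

Only D has no prerequisites, so it is first.
That leaves A as the only ready step → A.
G needed D and A, now all done → G.
Next only E has its prerequisites met → E.
Ready: F and C. F is listed later → F.
C needed G, E and D, now all done → C.
B is the only step now ready → B.

D, A, G, E, F, C, B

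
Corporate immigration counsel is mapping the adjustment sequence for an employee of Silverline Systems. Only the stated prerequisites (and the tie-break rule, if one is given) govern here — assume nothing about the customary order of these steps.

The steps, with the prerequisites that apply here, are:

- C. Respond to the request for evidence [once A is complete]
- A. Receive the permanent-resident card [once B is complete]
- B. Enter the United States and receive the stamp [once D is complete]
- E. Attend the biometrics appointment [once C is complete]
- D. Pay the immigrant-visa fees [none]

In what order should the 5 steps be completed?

Only D has no prerequisites, so it is first.
B is the only step now ready → B.
A is the only step now ready → A.
Next only C has its prerequisites met → C.
Next only E has its prerequisites met → E.

D, B, A, C, E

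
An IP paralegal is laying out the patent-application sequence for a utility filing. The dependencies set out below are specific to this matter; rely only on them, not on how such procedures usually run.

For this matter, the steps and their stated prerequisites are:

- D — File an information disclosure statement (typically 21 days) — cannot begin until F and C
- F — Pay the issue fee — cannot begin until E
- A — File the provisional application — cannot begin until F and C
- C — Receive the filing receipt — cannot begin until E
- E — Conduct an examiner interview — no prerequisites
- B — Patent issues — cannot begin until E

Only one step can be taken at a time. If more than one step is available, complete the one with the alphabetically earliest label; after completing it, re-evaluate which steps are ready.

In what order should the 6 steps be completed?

E, B, C, F, A, D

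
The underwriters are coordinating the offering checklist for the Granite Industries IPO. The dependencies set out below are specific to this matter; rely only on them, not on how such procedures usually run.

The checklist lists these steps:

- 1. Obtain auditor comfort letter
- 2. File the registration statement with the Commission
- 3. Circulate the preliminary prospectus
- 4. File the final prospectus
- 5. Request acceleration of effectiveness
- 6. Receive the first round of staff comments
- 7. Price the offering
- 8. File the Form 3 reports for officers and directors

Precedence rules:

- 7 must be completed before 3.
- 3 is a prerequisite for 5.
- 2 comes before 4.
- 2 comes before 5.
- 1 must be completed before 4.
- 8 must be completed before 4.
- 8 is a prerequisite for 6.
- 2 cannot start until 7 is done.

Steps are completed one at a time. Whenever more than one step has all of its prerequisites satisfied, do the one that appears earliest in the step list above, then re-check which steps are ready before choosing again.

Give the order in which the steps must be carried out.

1, 7, 2, 3, 5, 8, 4, 6

1, 7 and 8 have no prerequisites; 1 is listed earlier, so 1 is first.
7 and 8 are both available; 7 is listed earlier → 7.
2, 3 and 8 are all available; 2 is listed earlier → 2.
3 and 8 are both available; 3 is listed earlier → 3.
5 now also ready, so the ready set is {5, 8}; 5 is listed earlier → 5.
8 is the only step now ready → 8.
Now 4 and 6 have their prerequisites met. 4 is listed earlier, so 4 next.
6 needed 8, now all done → 6.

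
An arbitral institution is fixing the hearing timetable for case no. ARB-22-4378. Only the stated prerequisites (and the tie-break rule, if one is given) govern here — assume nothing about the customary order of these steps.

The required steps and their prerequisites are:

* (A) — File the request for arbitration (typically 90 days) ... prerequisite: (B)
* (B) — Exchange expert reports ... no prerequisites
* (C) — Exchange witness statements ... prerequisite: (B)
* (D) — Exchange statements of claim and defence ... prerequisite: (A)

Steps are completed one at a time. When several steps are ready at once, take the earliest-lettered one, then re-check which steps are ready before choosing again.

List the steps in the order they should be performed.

(B) → (A) → (C) → (D)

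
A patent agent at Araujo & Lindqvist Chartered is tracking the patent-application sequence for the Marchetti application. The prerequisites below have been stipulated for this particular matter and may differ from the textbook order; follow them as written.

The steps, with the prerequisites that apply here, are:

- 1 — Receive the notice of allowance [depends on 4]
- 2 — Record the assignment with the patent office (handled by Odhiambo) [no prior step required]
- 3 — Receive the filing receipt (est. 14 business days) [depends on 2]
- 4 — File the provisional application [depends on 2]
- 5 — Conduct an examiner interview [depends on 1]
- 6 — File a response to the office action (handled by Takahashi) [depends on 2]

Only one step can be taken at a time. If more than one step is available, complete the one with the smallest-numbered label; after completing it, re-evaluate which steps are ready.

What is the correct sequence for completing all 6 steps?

2 3 4 1 5 6

Only 2 has no prerequisites, so it is first.
Now 3, 4 and 6 have their prerequisites met. 3 has the earlier label, so 3 next.
Ready: 4 and 6. 4 has the earlier label → 4.
1 now also ready, so the ready set is {1, 6}; 1 has the earlier label → 1.
5 now also ready, so the ready set is {5, 6}; 5 has the earlier label → 5.
6 needed 2, now all done → 6.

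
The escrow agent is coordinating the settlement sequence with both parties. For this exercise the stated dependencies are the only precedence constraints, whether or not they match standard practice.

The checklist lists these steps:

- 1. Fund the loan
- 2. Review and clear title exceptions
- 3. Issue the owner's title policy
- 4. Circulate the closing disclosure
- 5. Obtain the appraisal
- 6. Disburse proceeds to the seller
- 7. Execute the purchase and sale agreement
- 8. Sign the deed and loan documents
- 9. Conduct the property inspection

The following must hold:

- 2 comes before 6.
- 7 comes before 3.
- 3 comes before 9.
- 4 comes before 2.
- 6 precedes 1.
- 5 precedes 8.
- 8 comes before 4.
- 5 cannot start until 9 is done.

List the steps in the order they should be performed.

7 → 3 → 9 → 5 → 8 → 4 → 2 → 6 → 1

7 is the only step with nothing outstanding, so it goes first.
Next only 3 has its prerequisites met → 3.
9 needed 3, now all done → 9.
Next only 5 has its prerequisites met → 5.
That leaves 8 as the only ready step → 8.
4 needed 8, now all done → 4.
That leaves 2 as the only ready step → 2.
6 is the only step now ready → 6.
1 needed 6, now all done → 1.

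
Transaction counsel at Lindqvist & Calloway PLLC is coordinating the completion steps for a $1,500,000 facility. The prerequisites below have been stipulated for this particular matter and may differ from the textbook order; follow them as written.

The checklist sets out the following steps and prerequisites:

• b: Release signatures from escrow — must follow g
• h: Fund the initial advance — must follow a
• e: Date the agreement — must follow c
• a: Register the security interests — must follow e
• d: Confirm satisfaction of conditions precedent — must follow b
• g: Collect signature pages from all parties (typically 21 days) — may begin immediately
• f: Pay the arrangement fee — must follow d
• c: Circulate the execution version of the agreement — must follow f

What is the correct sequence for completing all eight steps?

g, b, d, f, c, e, a, h

Only g has no prerequisites, so it is first.
b needed g, now all done → b.
d needed b, now all done → d.
Next only f has its prerequisites met → f.
c is the only step now ready → c.
e needed c, now all done → e.
a needed e, now all done → a.
That leaves h as the only ready step → h.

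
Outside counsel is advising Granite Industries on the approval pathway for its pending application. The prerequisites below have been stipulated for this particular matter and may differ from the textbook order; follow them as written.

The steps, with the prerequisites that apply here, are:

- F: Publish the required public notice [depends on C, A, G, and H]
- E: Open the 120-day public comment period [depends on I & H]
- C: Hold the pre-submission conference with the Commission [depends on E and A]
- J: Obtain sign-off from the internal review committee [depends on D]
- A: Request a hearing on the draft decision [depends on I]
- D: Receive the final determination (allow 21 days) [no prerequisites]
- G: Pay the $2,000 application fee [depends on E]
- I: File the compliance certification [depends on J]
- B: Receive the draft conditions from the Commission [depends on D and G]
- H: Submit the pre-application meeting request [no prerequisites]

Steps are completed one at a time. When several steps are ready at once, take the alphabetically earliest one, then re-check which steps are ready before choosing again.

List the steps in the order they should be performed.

D, H, J, I, A, E, C, G, B, F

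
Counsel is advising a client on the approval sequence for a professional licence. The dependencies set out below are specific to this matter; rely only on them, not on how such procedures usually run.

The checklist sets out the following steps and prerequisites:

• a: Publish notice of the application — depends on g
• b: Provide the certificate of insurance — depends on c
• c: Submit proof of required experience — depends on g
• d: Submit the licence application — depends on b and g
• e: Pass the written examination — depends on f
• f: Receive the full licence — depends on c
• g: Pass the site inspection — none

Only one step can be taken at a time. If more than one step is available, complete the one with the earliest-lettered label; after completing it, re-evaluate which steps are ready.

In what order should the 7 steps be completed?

Only g has no prerequisites, so it is first.
Now a and c have their prerequisites met. a has the earlier label, so a next.
c needed g, now all done → c.
Now b and f have their prerequisites met. b has the earlier label, so b next.
d now also ready, so the ready set is {d, f}; d has the earlier label → d.
f is the only step now ready → f.
That leaves e as the only ready step → e.

g, a, c, b, d, f, e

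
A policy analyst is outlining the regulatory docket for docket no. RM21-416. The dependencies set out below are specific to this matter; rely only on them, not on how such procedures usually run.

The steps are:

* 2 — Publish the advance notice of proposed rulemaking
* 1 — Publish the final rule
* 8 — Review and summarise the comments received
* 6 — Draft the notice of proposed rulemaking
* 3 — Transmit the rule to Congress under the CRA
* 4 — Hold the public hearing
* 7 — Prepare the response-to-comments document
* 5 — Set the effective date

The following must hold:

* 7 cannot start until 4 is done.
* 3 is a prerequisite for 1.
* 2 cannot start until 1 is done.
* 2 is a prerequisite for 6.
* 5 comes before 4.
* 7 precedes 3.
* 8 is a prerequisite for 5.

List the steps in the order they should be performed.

8 has no prerequisites → 8 first.
5 needed 8, now all done → 5.
Next only 4 has its prerequisites met → 4.
Next only 7 has its prerequisites met → 7.
Next only 3 has its prerequisites met → 3.
1 needed 3, now all done → 1.
That leaves 2 as the only ready step → 2.
Next only 6 has its prerequisites met → 6.

8, 5, 4, 7, 3, 1, 2, 6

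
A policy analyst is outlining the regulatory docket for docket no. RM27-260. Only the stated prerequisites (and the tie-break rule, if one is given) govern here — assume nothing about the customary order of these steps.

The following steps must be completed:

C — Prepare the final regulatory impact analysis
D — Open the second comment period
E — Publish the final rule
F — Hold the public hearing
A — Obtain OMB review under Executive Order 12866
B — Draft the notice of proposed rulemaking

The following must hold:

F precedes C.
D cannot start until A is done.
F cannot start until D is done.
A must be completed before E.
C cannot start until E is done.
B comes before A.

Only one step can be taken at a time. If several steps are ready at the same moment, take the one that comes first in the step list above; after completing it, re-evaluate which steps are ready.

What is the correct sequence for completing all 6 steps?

B, A, D, E, F, C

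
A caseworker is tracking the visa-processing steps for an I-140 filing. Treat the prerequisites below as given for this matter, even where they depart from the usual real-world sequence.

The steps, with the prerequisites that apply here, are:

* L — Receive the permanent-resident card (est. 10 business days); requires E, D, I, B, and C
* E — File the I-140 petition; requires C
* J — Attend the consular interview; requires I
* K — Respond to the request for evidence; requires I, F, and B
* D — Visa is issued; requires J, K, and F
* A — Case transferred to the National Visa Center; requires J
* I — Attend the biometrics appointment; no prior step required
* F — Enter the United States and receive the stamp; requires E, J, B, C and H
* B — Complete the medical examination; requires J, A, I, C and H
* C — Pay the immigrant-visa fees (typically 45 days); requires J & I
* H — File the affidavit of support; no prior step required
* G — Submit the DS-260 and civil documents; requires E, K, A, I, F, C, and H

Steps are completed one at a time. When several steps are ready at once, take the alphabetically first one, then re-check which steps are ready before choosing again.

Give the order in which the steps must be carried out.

H → I → J → A → C → B → E → F → K → D → G → L

Nothing is required for H and I. H has the earlier label → H first.
That leaves I as the only ready step → I.
J needed I, now all done → J.
A and C are both available; A has the earlier label → A.
C needed I and J, now all done → C.
B and E are both available; B has the earlier label → B.
E needed C, now all done → E.
F needed B, C, E, H and J, now all done → F.
K is the only step now ready → K.
Now D and G have their prerequisites met. D has the earlier label, so D next.
G and L are both available; G has the earlier label → G.
L needed B, C, D, E and I, now all done → L.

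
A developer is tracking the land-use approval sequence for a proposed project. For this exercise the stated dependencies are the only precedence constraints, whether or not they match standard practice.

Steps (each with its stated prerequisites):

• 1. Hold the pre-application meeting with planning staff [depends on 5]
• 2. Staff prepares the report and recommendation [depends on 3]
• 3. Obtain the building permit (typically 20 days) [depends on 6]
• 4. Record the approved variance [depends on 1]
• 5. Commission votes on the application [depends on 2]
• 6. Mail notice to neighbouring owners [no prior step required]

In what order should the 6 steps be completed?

6 3 2 5 1 4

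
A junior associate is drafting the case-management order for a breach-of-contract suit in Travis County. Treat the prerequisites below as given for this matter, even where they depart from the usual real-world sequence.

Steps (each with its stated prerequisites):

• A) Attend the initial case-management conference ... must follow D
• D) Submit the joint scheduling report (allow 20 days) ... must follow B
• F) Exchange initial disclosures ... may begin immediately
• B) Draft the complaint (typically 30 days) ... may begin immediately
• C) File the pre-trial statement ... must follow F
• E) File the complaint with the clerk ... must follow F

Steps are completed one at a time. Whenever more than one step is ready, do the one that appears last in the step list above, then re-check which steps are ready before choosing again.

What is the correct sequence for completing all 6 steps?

Nothing is required for B and F. B is listed later → B first.
Now F and D have their prerequisites met. F is listed later, so F next.
E and C now also ready, so the ready set is {E, C, D}; E is listed later → E.
Now C and D have their prerequisites met. C is listed later, so C next.
That leaves D as the only ready step → D.
A is the only step now ready → A.

B, F, E, C, D, A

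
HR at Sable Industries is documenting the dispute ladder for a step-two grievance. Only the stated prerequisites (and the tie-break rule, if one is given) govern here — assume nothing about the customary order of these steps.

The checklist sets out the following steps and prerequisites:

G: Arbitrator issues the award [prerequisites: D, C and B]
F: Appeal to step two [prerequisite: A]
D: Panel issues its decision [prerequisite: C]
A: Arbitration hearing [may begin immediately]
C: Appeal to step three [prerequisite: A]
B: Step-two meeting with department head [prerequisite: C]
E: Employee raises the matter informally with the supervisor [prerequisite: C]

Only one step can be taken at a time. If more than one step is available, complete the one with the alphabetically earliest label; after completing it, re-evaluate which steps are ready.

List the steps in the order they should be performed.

Only A has no prerequisites, so it is first.
C and F are both available; C has the earlier label → C.
B, D and E now also ready, so the ready set is {B, D, E, F}; B has the earlier label → B.
Ready: D, E and F. D has the earlier label → D.
Now E, F and G have their prerequisites met. E has the earlier label, so E next.
Now F and G have their prerequisites met. F has the earlier label, so F next.
G needed B, C and D, now all done → G.

A C B D E F G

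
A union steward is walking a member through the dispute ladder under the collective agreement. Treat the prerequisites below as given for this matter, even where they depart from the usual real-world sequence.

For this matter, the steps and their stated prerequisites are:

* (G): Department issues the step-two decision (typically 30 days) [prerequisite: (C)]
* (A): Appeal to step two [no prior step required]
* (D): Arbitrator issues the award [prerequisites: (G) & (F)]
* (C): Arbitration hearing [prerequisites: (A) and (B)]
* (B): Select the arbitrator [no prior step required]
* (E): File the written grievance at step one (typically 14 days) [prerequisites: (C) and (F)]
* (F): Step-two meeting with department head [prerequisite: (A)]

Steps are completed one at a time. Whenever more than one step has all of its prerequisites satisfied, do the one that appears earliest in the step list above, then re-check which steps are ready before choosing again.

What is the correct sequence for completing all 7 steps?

(A), (B), (C), (G), (F), (D), (E)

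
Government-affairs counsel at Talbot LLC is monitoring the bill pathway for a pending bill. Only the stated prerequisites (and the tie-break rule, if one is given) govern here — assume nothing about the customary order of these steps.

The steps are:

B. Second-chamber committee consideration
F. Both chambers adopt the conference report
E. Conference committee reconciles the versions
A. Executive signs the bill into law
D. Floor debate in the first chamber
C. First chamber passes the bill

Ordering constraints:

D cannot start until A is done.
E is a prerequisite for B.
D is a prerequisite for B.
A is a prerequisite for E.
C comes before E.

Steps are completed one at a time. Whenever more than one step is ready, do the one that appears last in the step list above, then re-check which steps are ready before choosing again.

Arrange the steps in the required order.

C → A → D → E → F → B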